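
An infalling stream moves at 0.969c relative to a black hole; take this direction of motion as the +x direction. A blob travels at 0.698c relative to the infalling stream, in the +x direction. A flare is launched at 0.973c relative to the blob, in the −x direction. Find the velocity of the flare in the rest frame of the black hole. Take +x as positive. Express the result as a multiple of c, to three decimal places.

Apply u = (u' + v)/(1 + u'v/c²) successively, working outward toward the black hole.
Start: velocity of the infalling stream relative to the black hole = 0.9690c.
Compose with the blob (u' = 0.698 in the infalling stream frame): u_1 = (0.698 + 0.969) / (1 + 0.698·0.969) = 1.6670/1.6764 = 0.9944.
Compose with the flare (u' = -0.973 in the blob frame): u_2 = (-0.973 + 0.994) / (1 + (-0.973)·0.994) = 0.0214/0.0324 = 0.6603.

+0.660c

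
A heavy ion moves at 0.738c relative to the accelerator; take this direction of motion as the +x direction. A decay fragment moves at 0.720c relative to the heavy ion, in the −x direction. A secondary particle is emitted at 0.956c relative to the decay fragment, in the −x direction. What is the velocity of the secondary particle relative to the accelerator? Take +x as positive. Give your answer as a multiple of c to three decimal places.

-0.953c

Apply u = (u' + v)/(1 + u'v/c²) successively, working outward toward the accelerator.
Start: velocity of the heavy ion relative to the accelerator = 0.7380c.
Compose with the decay fragment (u' = -0.720 in the heavy ion frame): u_1 = (-0.720 + 0.738) / (1 + (-0.720)·0.738) = 0.0180/0.4686 = 0.0384.
Compose with the secondary particle (u' = -0.956 in the decay fragment frame): u_2 = (-0.956 + 0.038) / (1 + (-0.956)·0.038) = -0.9176/0.9633 = -0.9526.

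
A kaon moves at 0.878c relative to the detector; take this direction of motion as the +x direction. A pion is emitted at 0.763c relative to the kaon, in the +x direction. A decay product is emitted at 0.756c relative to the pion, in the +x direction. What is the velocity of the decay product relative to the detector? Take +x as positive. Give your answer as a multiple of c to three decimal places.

0.998c

Apply u = (u' + v)/(1 + u'v/c²) successively, working outward toward the detector.
Start: velocity of the kaon relative to the detector = 0.8780c.
Compose with the pion (u' = 0.763 in the kaon frame): u_1 = (0.763 + 0.878) / (1 + 0.763·0.878) = 1.6410/1.6699 = 0.9827.
Compose with the decay product (u' = 0.756 in the pion frame): u_2 = (0.756 + 0.983) / (1 + 0.756·0.983) = 1.7387/1.7429 = 0.9976.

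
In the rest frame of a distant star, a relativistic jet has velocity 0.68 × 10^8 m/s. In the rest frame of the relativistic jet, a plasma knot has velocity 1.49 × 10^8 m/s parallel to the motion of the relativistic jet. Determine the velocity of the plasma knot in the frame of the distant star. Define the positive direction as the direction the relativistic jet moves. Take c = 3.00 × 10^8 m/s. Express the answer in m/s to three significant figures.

1.95 × 10^8 m/s

In units of c (dividing by 3.00 × 10^8 m/s): v = 0.227, u' = 0.497.
u = (u' + v)/(1 + u'v/c²):
u = (0.497 + 0.227) / (1 + 0.497·0.227) = 0.7233/1.1126 = 0.6501
(Galilean addition would give +0.723c.)
Converting back: u = 0.6501 × 3.00 × 10^8 m/s.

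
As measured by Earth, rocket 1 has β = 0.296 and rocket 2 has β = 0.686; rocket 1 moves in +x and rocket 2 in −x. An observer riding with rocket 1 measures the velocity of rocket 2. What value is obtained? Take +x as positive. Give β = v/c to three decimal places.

β = -0.816

β_A = 0.296, β_B = -0.686.
Transform to A's frame with the inverse velocity-addition law: u' = (u − v)/(1 − uv/c²), taking u = β_B and v = β_A.
u' = (-0.686 − 0.296) / (1 − (0.296)(-0.686)) = -0.9820/1.2031 = -0.8163.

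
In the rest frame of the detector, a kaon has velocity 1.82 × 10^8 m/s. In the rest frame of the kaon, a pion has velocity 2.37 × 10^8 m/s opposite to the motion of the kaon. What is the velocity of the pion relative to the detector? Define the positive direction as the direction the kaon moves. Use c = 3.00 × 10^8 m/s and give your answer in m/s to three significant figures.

In units of c (dividing by 3.00 × 10^8 m/s): v = 0.607, u' = -0.790.
u = (u' + v)/(1 + u'v/c²):
u = (-0.790 + 0.607) / (1 + (-0.790)·0.607) = -0.1833/0.5207 = -0.3521
Converting back: u = -0.3521 × 3.00 × 10^8 m/s.

-1.06 × 10^8 m/s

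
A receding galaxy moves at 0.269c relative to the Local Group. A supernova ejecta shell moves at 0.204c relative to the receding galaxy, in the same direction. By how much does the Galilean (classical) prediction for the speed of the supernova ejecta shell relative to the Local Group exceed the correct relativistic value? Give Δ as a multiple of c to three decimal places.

Δ = 0.025c

Galilean: u_cl = 0.204 + 0.269 = 0.4730.
Relativistic: u_rel = (0.204 + 0.269) / (1 + 0.204·0.269) = 0.4730/1.0549 = 0.4484.
Δ = 0.4730 − 0.4484 = 0.0246.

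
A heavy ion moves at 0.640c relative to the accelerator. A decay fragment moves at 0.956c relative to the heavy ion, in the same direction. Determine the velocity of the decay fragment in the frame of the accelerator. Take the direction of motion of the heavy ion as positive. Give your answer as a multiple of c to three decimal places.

0.990c

With v = 0.640 and u' = 0.956 (in units of c),
u = (u' + v)/(1 + u'v/c²):
u = (0.956 + 0.640) / (1 + 0.956·0.640) = 1.5960/1.6118 = 0.9902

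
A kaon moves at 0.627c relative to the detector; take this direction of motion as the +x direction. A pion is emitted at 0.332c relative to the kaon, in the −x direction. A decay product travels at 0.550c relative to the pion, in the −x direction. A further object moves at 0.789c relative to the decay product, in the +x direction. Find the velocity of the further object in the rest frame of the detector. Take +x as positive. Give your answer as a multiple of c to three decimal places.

Apply u = (u' + v)/(1 + u'v/c²) successively, working outward toward the detector.
Start: velocity of the kaon relative to the detector = 0.6270c.
Compose with the pion (u' = -0.332 in the kaon frame): u_1 = (-0.332 + 0.627) / (1 + (-0.332)·0.627) = 0.2950/0.7918 = 0.3726.
Compose with the decay product (u' = -0.550 in the pion frame): u_2 = (-0.550 + 0.373) / (1 + (-0.550)·0.373) = -0.1774/0.7951 = -0.2232.
Compose with the further object (u' = 0.789 in the decay product frame): u_3 = (0.789 + (-0.223)) / (1 + 0.789·(-0.223)) = 0.5658/0.8239 = 0.6868.

+0.687c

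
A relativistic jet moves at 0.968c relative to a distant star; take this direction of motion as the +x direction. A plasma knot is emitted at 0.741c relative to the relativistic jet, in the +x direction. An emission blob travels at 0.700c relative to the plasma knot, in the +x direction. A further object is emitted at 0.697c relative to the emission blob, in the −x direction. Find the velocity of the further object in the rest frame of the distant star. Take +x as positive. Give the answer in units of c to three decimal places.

+0.995c

Apply u = (u' + v)/(1 + u'v/c²) successively, working outward toward the distant star.
Start: velocity of the relativistic jet relative to the distant star = 0.9680c.
Compose with the plasma knot (u' = 0.741 in the relativistic jet frame): u_1 = (0.741 + 0.968) / (1 + 0.741·0.968) = 1.7090/1.7173 = 0.9952.
Compose with the emission blob (u' = 0.700 in the plasma knot frame): u_2 = (0.700 + 0.995) / (1 + 0.700·0.995) = 1.6952/1.6966 = 0.9991.
Compose with the further object (u' = -0.697 in the emission blob frame): u_3 = (-0.697 + 0.999) / (1 + (-0.697)·0.999) = 0.3021/0.3036 = 0.9952.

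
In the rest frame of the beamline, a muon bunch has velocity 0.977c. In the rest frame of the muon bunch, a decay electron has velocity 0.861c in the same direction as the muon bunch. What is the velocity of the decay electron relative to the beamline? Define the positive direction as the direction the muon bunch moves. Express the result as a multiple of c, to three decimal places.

0.998c

With v = 0.977 and u' = 0.861 (in units of c),
u = (u' + v)/(1 + u'v/c²):
u = (0.861 + 0.977) / (1 + 0.861·0.977) = 1.8380/1.8412 = 0.9983
(Galilean addition would give +1.838c, exceeding c.)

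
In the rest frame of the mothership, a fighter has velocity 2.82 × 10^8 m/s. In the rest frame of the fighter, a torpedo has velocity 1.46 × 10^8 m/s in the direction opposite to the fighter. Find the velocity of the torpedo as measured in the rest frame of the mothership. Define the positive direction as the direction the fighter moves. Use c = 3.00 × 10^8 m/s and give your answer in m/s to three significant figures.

+2.51 × 10^8 m/s

In units of c (dividing by 3.00 × 10^8 m/s): v = 0.940, u' = -0.487.
u = (u' + v)/(1 + u'v/c²):
u = (-0.487 + 0.940) / (1 + (-0.487)·0.940) = 0.4533/0.5425 = 0.8356
Converting back: u = 0.8356 × 3.00 × 10^8 m/s.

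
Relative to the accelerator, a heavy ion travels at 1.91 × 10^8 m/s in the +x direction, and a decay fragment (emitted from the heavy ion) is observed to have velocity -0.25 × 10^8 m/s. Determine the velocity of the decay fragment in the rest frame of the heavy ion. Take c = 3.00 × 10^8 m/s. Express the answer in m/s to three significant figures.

v = 0.637c, u = -0.083c.
Invert the composition law: u' = (u − v)/(1 − uv/c²).
u' = (-0.083 − 0.637) / (1 − (-0.083)(0.637)) = -0.7200/1.0531 = -0.6837.
u' = -0.6837 × 3.00 × 10^8 m/s.

-2.05 × 10^8 m/s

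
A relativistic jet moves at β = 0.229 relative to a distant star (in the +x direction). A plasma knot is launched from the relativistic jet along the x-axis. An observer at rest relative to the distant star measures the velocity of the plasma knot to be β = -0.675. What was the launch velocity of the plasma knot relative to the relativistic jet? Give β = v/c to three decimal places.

β = -0.783

Invert the composition law: u' = (u − v)/(1 − uv/c²).
u' = (-0.675 − 0.229) / (1 − (-0.675)(0.229)) = -0.9040/1.1546 = -0.7830.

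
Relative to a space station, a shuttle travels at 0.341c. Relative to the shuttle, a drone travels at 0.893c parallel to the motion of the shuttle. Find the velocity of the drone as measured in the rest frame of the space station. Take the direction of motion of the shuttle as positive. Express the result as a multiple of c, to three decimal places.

0.946c

With v = 0.341 and u' = 0.893 (in units of c),
u = (u' + v)/(1 + u'v/c²):
u = (0.893 + 0.341) / (1 + 0.893·0.341) = 1.2340/1.3045 = 0.9459
(Galilean addition would give +1.234c, exceeding c.)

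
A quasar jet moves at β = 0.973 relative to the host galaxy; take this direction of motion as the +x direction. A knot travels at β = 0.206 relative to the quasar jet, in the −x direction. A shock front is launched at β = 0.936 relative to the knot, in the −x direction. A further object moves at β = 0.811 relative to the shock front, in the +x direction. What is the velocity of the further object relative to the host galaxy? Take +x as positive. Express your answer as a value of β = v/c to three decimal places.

β = +0.877

Apply u = (u' + v)/(1 + u'v/c²) successively, working outward toward the host galaxy.
Start: velocity of the quasar jet relative to the host galaxy = 0.9730c.
Compose with the knot (u' = -0.206 in the quasar jet frame): u_1 = (-0.206 + 0.973) / (1 + (-0.206)·0.973) = 0.7670/0.7996 = 0.9593.
Compose with the shock front (u' = -0.936 in the knot frame): u_2 = (-0.936 + 0.959) / (1 + (-0.936)·0.959) = 0.0233/0.1021 = 0.2279.
Compose with the further object (u' = 0.811 in the shock front frame): u_3 = (0.811 + 0.228) / (1 + 0.811·0.228) = 1.0389/1.1848 = 0.8768.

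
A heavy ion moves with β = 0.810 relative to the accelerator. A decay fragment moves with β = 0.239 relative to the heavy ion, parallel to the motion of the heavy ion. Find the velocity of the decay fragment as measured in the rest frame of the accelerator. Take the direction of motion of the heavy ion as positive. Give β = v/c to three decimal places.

With v = 0.810 and u' = 0.239 (in units of c),
u = (u' + v)/(1 + u'v/c²):
u = (0.239 + 0.810) / (1 + 0.239·0.810) = 1.0490/1.1936 = 0.8789

β = 0.879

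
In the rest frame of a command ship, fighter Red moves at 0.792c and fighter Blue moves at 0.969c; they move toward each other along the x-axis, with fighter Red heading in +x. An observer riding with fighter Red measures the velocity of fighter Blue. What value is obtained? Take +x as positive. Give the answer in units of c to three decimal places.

-0.996c

β_A = 0.792, β_B = -0.969.
Transform to A's frame with the inverse velocity-addition law: u' = (u − v)/(1 − uv/c²), taking u = β_B and v = β_A.
u' = (-0.969 − 0.792) / (1 − (0.792)(-0.969)) = -1.7610/1.7674 = -0.9964.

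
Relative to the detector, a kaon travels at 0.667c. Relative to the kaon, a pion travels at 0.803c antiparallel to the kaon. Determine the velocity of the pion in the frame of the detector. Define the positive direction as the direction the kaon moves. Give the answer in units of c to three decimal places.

With v = 0.667 and u' = -0.803 (in units of c),
u = (u' + v)/(1 + u'v/c²):
u = (-0.803 + 0.667) / (1 + (-0.803)·0.667) = -0.1360/0.4644 = -0.2929

-0.293c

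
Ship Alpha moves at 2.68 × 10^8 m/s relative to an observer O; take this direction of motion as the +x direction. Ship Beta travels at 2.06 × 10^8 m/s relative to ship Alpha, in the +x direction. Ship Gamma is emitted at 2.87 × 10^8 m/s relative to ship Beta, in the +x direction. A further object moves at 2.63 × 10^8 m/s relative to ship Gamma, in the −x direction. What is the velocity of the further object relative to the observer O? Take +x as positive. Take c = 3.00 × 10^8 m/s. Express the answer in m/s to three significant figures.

Apply u = (u' + v)/(1 + u'v/c²) successively, working outward toward the observer O.
(Dividing each given speed by c = 3.00 × 10^8 m/s to work in units of c.)
Start: velocity of ship Alpha relative to the observer O = 0.8933c.
Compose with ship Beta (u' = 0.687 in ship Alpha frame): u_1 = (0.687 + 0.893) / (1 + 0.687·0.893) = 1.5800/1.6134 = 0.9793.
Compose with ship Gamma (u' = 0.957 in ship Beta frame): u_2 = (0.957 + 0.979) / (1 + 0.957·0.979) = 1.9360/1.9368 = 0.9995.
Compose with the further object (u' = -0.877 in ship Gamma frame): u_3 = (-0.877 + 1.000) / (1 + (-0.877)·1.000) = 0.1229/0.1237 = 0.9930.
So u = 0.9930 × 3.00 × 10^8 m/s.

+2.98 × 10^8 m/s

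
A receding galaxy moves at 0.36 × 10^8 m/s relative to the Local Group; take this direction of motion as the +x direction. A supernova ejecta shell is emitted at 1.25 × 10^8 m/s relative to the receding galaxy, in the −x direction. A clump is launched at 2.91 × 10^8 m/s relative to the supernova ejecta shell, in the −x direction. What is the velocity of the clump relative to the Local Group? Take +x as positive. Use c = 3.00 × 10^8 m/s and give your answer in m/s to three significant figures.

Apply u = (u' + v)/(1 + u'v/c²) successively, working outward toward the Local Group.
(Dividing each given speed by c = 3.00 × 10^8 m/s to work in units of c.)
Start: velocity of the receding galaxy relative to the Local Group = 0.1200c.
Compose with the supernova ejecta shell (u' = -0.417 in the receding galaxy frame): u_1 = (-0.417 + 0.120) / (1 + (-0.417)·0.120) = -0.2967/0.9500 = -0.3123.
Compose with the clump (u' = -0.970 in the supernova ejecta shell frame): u_2 = (-0.970 + (-0.312)) / (1 + (-0.970)·(-0.312)) = -1.2823/1.3029 = -0.9842.
So u = -0.9842 × 3.00 × 10^8 m/s.

-2.95 × 10^8 m/s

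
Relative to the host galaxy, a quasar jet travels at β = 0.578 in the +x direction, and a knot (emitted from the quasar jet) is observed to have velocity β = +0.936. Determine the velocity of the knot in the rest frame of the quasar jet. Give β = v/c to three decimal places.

β = +0.780

Invert the composition law: u' = (u − v)/(1 − uv/c²).
u' = (0.936 − 0.578) / (1 − (0.936)(0.578)) = 0.3580/0.4590 = 0.7800.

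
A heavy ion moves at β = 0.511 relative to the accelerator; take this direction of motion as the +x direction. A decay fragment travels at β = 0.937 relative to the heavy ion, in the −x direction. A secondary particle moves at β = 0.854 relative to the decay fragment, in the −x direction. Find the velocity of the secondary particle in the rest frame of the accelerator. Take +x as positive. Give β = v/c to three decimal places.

Apply u = (u' + v)/(1 + u'v/c²) successively, working outward toward the accelerator.
Start: velocity of the heavy ion relative to the accelerator = 0.5110c.
Compose with the decay fragment (u' = -0.937 in the heavy ion frame): u_1 = (-0.937 + 0.511) / (1 + (-0.937)·0.511) = -0.4260/0.5212 = -0.8174.
Compose with the secondary particle (u' = -0.854 in the decay fragment frame): u_2 = (-0.854 + (-0.817)) / (1 + (-0.854)·(-0.817)) = -1.6714/1.6980 = -0.9843.

β = -0.984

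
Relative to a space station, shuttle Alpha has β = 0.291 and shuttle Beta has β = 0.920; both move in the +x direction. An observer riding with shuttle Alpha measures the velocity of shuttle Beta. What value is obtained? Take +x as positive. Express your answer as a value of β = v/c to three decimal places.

β = +0.859

β_A = 0.291, β_B = 0.920.
Transform to A's frame with the inverse velocity-addition law: u' = (u − v)/(1 − uv/c²), taking u = β_B and v = β_A.
u' = (0.920 − 0.291) / (1 − (0.291)(0.920)) = 0.6290/0.7323 = 0.8590.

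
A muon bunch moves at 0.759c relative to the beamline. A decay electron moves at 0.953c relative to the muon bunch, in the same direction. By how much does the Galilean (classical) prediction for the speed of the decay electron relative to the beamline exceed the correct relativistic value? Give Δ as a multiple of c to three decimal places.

Galilean: u_cl = 0.953 + 0.759 = 1.7120.
Relativistic: u_rel = (0.953 + 0.759) / (1 + 0.953·0.759) = 1.7120/1.7233 = 0.9934.
Δ = 1.7120 − 0.9934 = 0.7186.
(The classical prediction exceeds c; the relativistic result does not.)

Δ = 0.719c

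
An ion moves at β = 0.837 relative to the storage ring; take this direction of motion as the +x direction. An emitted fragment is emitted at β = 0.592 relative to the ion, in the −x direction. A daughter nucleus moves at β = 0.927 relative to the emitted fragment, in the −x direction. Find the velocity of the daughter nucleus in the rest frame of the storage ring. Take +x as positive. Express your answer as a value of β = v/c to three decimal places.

Apply u = (u' + v)/(1 + u'v/c²) successively, working outward toward the storage ring.
Start: velocity of the ion relative to the storage ring = 0.8370c.
Compose with the emitted fragment (u' = -0.592 in the ion frame): u_1 = (-0.592 + 0.837) / (1 + (-0.592)·0.837) = 0.2450/0.5045 = 0.4856.
Compose with the daughter nucleus (u' = -0.927 in the emitted fragment frame): u_2 = (-0.927 + 0.486) / (1 + (-0.927)·0.486) = -0.4414/0.5498 = -0.8028.

β = -0.803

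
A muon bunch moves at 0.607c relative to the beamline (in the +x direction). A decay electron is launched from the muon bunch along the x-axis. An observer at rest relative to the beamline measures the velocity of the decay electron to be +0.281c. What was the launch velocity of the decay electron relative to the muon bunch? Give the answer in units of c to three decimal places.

Invert the composition law: u' = (u − v)/(1 − uv/c²).
u' = (0.281 − 0.607) / (1 − (0.281)(0.607)) = -0.3260/0.8294 = -0.3930.

-0.393c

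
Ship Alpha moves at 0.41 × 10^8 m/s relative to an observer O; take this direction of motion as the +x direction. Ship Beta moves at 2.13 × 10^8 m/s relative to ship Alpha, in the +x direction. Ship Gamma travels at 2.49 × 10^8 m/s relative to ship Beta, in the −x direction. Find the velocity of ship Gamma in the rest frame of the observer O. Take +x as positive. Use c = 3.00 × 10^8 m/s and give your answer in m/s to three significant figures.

-4.86 × 10^7 m/s

Apply u = (u' + v)/(1 + u'v/c²) successively, working outward toward the observer O.
(Dividing each given speed by c = 3.00 × 10^8 m/s to work in units of c.)
Start: velocity of ship Alpha relative to the observer O = 0.1367c.
Compose with ship Beta (u' = 0.710 in ship Alpha frame): u_1 = (0.710 + 0.137) / (1 + 0.710·0.137) = 0.8467/1.0970 = 0.7718.
Compose with ship Gamma (u' = -0.830 in ship Beta frame): u_2 = (-0.830 + 0.772) / (1 + (-0.830)·0.772) = -0.0582/0.3594 = -0.1620.
So u = -0.1620 × 3.00 × 10^8 m/s.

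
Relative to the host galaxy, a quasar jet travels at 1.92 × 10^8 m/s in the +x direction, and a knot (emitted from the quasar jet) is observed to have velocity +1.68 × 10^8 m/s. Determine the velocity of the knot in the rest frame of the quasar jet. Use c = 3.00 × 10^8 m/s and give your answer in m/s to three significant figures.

-3.74 × 10^7 m/s

v = 0.640c, u = 0.560c.
Invert the composition law: u' = (u − v)/(1 − uv/c²).
u' = (0.560 − 0.640) / (1 − (0.560)(0.640)) = -0.0800/0.6416 = -0.1247.
u' = -0.1247 × 3.00 × 10^8 m/s.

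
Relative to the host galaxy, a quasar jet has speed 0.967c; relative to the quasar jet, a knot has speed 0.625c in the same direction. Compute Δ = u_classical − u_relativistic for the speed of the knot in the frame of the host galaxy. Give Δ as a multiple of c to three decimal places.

Galilean: u_cl = 0.625 + 0.967 = 1.5920.
Relativistic: u_rel = (0.625 + 0.967) / (1 + 0.625·0.967) = 1.5920/1.6044 = 0.9923.
Δ = 1.5920 − 0.9923 = 0.5997.
(The classical prediction exceeds c; the relativistic result does not.)

Δ = 0.600c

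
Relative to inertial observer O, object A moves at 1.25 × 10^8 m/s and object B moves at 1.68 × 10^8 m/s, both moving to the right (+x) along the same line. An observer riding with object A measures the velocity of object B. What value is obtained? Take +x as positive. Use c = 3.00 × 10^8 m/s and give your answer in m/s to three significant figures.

+5.61 × 10^7 m/s

β_A = 0.417, β_B = 0.560 (dividing each by c = 3.00 × 10^8 m/s).
Transform to A's frame with the inverse velocity-addition law: u' = (u − v)/(1 − uv/c²), taking u = β_B and v = β_A.
u' = (0.560 − 0.417) / (1 − (0.417)(0.560)) = 0.1433/0.7667 = 0.1870.
u' = 0.1870 × 3.00 × 10^8 m/s.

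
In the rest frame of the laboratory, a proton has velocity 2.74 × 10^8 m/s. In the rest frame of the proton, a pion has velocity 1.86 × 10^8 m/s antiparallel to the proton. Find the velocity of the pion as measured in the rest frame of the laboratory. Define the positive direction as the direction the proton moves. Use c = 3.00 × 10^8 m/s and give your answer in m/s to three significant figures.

In units of c (dividing by 3.00 × 10^8 m/s): v = 0.913, u' = -0.620.
u = (u' + v)/(1 + u'v/c²):
u = (-0.620 + 0.913) / (1 + (-0.620)·0.913) = 0.2933/0.4337 = 0.6763
(Galilean addition would give +0.293c.)
Converting back: u = 0.6763 × 3.00 × 10^8 m/s.

+2.03 × 10^8 m/s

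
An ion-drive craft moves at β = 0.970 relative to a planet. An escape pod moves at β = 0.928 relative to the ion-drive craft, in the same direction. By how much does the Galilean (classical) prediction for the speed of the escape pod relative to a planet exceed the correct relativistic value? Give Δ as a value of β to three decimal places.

Δ = 0.899

Galilean: u_cl = 0.928 + 0.970 = 1.8980.
Relativistic: u_rel = (0.928 + 0.970) / (1 + 0.928·0.970) = 1.8980/1.9002 = 0.9989.
Δ = 1.8980 − 0.9989 = 0.8991.
(The classical prediction exceeds c; the relativistic result does not.)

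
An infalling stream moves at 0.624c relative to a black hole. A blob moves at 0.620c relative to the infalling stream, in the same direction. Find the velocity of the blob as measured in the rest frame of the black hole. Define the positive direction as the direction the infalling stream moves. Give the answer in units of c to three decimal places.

With v = 0.624 and u' = 0.620 (in units of c),
u = (u' + v)/(1 + u'v/c²):
u = (0.620 + 0.624) / (1 + 0.620·0.624) = 1.2440/1.3869 = 0.8970
(Galilean addition would give +1.244c, exceeding c.)

0.897c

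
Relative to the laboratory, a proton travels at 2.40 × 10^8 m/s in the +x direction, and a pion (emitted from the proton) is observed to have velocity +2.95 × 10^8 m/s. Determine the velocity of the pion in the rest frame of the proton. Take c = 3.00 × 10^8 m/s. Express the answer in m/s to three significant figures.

+2.58 × 10^8 m/s

v = 0.800c, u = 0.983c.
Invert the composition law: u' = (u − v)/(1 − uv/c²).
u' = (0.983 − 0.800) / (1 − (0.983)(0.800)) = 0.1833/0.2133 = 0.8594.
u' = 0.8594 × 3.00 × 10^8 m/s.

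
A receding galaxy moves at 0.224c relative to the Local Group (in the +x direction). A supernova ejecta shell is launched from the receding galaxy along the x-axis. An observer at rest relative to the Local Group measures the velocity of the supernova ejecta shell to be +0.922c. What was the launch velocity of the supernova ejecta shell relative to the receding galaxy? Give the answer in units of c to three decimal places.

Invert the composition law: u' = (u − v)/(1 − uv/c²).
u' = (0.922 − 0.224) / (1 − (0.922)(0.224)) = 0.6980/0.7935 = 0.8797.

+0.880c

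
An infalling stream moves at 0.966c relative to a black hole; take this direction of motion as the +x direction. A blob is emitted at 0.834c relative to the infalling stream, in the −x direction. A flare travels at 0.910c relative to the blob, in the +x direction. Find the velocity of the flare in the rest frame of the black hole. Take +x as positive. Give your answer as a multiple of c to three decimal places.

Apply u = (u' + v)/(1 + u'v/c²) successively, working outward toward the black hole.
Start: velocity of the infalling stream relative to the black hole = 0.9660c.
Compose with the blob (u' = -0.834 in the infalling stream frame): u_1 = (-0.834 + 0.966) / (1 + (-0.834)·0.966) = 0.1320/0.1944 = 0.6792.
Compose with the flare (u' = 0.910 in the blob frame): u_2 = (0.910 + 0.679) / (1 + 0.910·0.679) = 1.5892/1.6180 = 0.9822.

+0.982c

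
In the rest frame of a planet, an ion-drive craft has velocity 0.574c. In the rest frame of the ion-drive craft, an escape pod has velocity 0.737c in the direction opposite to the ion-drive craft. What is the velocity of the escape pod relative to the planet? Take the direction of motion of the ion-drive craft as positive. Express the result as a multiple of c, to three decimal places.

-0.283c

With v = 0.574 and u' = -0.737 (in units of c),
u = (u' + v)/(1 + u'v/c²):
u = (-0.737 + 0.574) / (1 + (-0.737)·0.574) = -0.1630/0.5770 = -0.2825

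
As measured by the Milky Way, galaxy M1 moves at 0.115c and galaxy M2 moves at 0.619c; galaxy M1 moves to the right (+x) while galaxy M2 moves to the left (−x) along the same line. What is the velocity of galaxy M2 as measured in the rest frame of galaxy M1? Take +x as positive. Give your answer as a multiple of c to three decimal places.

β_A = 0.115, β_B = -0.619.
Transform to A's frame with the inverse velocity-addition law: u' = (u − v)/(1 − uv/c²), taking u = β_B and v = β_A.
u' = (-0.619 − 0.115) / (1 − (0.115)(-0.619)) = -0.7340/1.0712 = -0.6852.

-0.685c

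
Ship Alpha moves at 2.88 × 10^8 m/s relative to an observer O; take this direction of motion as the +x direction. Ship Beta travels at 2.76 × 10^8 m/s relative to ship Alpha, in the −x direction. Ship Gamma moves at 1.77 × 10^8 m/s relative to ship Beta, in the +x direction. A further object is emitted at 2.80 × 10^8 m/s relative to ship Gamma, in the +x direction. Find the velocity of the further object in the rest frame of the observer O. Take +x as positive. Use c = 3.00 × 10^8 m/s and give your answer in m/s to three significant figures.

+2.97 × 10^8 m/s

Apply u = (u' + v)/(1 + u'v/c²) successively, working outward toward the observer O.
(Dividing each given speed by c = 3.00 × 10^8 m/s to work in units of c.)
Start: velocity of ship Alpha relative to the observer O = 0.9600c.
Compose with ship Beta (u' = -0.920 in ship Alpha frame): u_1 = (-0.920 + 0.960) / (1 + (-0.920)·0.960) = 0.0400/0.1168 = 0.3425.
Compose with ship Gamma (u' = 0.590 in ship Beta frame): u_2 = (0.590 + 0.342) / (1 + 0.590·0.342) = 0.9325/1.2021 = 0.7757.
Compose with the further object (u' = 0.933 in ship Gamma frame): u_3 = (0.933 + 0.776) / (1 + 0.933·0.776) = 1.7091/1.7240 = 0.9913.
So u = 0.9913 × 3.00 × 10^8 m/s.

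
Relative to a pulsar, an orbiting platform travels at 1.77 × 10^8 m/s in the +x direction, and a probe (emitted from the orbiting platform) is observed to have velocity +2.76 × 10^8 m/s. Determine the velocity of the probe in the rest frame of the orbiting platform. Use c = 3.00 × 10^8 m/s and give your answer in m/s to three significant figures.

+2.17 × 10^8 m/s

v = 0.590c, u = 0.920c.
Invert the composition law: u' = (u − v)/(1 − uv/c²).
u' = (0.920 − 0.590) / (1 − (0.920)(0.590)) = 0.3300/0.4572 = 0.7218.
u' = 0.7218 × 3.00 × 10^8 m/s.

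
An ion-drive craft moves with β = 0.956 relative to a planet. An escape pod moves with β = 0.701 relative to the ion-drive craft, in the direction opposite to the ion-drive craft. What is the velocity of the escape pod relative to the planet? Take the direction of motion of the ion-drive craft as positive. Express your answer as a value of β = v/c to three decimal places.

β = +0.773

With v = 0.956 and u' = -0.701 (in units of c),
u = (u' + v)/(1 + u'v/c²):
u = (-0.701 + 0.956) / (1 + (-0.701)·0.956) = 0.2550/0.3298 = 0.7731
(Galilean addition would give +0.255c.)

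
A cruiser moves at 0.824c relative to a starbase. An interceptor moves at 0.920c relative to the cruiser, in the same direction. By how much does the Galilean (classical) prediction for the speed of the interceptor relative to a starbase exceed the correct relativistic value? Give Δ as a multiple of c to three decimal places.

Δ = 0.752c

Galilean: u_cl = 0.920 + 0.824 = 1.7440.
Relativistic: u_rel = (0.920 + 0.824) / (1 + 0.920·0.824) = 1.7440/1.7581 = 0.9920.
Δ = 1.7440 − 0.9920 = 0.7520.
(The classical prediction exceeds c; the relativistic result does not.)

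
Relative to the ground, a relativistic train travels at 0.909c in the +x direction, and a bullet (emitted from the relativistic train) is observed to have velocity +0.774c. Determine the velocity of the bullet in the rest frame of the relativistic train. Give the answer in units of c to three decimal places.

Invert the composition law: u' = (u − v)/(1 − uv/c²).
u' = (0.774 − 0.909) / (1 − (0.774)(0.909)) = -0.1350/0.2964 = -0.4554.

-0.455c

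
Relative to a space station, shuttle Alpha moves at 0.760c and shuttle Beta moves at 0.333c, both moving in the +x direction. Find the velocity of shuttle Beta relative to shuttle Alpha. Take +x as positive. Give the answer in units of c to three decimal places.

β_A = 0.760, β_B = 0.333.
Transform to A's frame with the inverse velocity-addition law: u' = (u − v)/(1 − uv/c²), taking u = β_B and v = β_A.
u' = (0.333 − 0.760) / (1 − (0.760)(0.333)) = -0.4270/0.7469 = -0.5717.

-0.572c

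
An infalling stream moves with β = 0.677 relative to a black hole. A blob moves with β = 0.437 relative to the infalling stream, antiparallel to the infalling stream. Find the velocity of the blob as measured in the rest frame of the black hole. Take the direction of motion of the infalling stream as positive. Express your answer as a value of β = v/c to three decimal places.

β = +0.341

With v = 0.677 and u' = -0.437 (in units of c),
u = (u' + v)/(1 + u'v/c²):
u = (-0.437 + 0.677) / (1 + (-0.437)·0.677) = 0.2400/0.7042 = 0.3408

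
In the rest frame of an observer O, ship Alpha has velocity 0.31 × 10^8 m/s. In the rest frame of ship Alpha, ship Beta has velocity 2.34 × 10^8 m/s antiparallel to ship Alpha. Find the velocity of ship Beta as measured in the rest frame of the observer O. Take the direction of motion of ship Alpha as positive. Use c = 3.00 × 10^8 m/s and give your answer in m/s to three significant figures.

-2.21 × 10^8 m/s

In units of c (dividing by 3.00 × 10^8 m/s): v = 0.103, u' = -0.780.
u = (u' + v)/(1 + u'v/c²):
u = (-0.780 + 0.103) / (1 + (-0.780)·0.103) = -0.6767/0.9194 = -0.7360
Converting back: u = -0.7360 × 3.00 × 10^8 m/s.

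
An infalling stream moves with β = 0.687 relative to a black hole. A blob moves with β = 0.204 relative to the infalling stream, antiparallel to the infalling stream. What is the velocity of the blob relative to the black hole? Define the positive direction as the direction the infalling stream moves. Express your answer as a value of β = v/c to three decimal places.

With v = 0.687 and u' = -0.204 (in units of c),
u = (u' + v)/(1 + u'v/c²):
u = (-0.204 + 0.687) / (1 + (-0.204)·0.687) = 0.4830/0.8599 = 0.5617
(Galilean addition would give +0.483c.)

β = +0.562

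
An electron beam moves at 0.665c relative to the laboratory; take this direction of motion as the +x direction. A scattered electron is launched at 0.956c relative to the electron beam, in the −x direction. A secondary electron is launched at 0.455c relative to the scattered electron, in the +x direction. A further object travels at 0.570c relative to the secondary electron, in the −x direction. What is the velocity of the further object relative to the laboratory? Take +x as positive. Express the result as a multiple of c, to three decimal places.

-0.849c

Apply u = (u' + v)/(1 + u'v/c²) successively, working outward toward the laboratory.
Start: velocity of the electron beam relative to the laboratory = 0.6650c.
Compose with the scattered electron (u' = -0.956 in the electron beam frame): u_1 = (-0.956 + 0.665) / (1 + (-0.956)·0.665) = -0.2910/0.3643 = -0.7989.
Compose with the secondary electron (u' = 0.455 in the scattered electron frame): u_2 = (0.455 + (-0.799)) / (1 + 0.455·(-0.799)) = -0.3439/0.6365 = -0.5403.
Compose with the further object (u' = -0.570 in the secondary electron frame): u_3 = (-0.570 + (-0.540)) / (1 + (-0.570)·(-0.540)) = -1.1103/1.3079 = -0.8489.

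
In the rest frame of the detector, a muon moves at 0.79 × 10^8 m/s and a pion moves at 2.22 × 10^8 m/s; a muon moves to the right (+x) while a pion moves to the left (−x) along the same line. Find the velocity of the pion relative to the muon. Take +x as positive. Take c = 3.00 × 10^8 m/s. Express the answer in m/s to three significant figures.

-2.52 × 10^8 m/s

β_A = 0.263, β_B = -0.740 (dividing each by c = 3.00 × 10^8 m/s).
Transform to A's frame with the inverse velocity-addition law: u' = (u − v)/(1 − uv/c²), taking u = β_B and v = β_A.
u' = (-0.740 − 0.263) / (1 − (0.263)(-0.740)) = -1.0033/1.1949 = -0.8397.
u' = -0.8397 × 3.00 × 10^8 m/s.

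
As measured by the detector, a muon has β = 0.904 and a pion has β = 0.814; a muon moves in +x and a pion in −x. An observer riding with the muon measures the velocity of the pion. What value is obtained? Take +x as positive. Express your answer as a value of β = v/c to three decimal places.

β_A = 0.904, β_B = -0.814.
Transform to A's frame with the inverse velocity-addition law: u' = (u − v)/(1 − uv/c²), taking u = β_B and v = β_A.
u' = (-0.814 − 0.904) / (1 − (0.904)(-0.814)) = -1.7180/1.7359 = -0.9897.

β = -0.990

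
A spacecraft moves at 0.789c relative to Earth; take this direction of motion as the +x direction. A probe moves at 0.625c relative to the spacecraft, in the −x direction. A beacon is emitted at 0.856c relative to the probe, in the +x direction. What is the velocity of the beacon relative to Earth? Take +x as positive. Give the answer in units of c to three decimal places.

Apply u = (u' + v)/(1 + u'v/c²) successively, working outward toward Earth.
Start: velocity of the spacecraft relative to Earth = 0.7890c.
Compose with the probe (u' = -0.625 in the spacecraft frame): u_1 = (-0.625 + 0.789) / (1 + (-0.625)·0.789) = 0.1640/0.5069 = 0.3236.
Compose with the beacon (u' = 0.856 in the probe frame): u_2 = (0.856 + 0.324) / (1 + 0.856·0.324) = 1.1796/1.2770 = 0.9237.

+0.924c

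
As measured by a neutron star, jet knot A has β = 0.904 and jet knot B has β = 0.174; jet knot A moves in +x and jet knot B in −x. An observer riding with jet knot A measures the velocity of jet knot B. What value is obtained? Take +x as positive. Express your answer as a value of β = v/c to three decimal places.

β = -0.931

β_A = 0.904, β_B = -0.174.
Transform to A's frame with the inverse velocity-addition law: u' = (u − v)/(1 − uv/c²), taking u = β_B and v = β_A.
u' = (-0.174 − 0.904) / (1 − (0.904)(-0.174)) = -1.0780/1.1573 = -0.9315.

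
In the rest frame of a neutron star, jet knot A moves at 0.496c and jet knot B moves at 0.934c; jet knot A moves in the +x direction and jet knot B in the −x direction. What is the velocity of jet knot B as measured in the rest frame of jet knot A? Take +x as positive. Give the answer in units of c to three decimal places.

β_A = 0.496, β_B = -0.934.
Transform to A's frame with the inverse velocity-addition law: u' = (u − v)/(1 − uv/c²), taking u = β_B and v = β_A.
u' = (-0.934 − 0.496) / (1 − (0.496)(-0.934)) = -1.4300/1.4633 = -0.9773.

-0.977c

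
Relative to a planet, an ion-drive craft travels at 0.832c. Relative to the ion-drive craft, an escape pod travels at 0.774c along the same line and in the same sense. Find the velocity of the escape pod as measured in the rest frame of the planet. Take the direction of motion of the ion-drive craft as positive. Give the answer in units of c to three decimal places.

0.977c

With v = 0.832 and u' = 0.774 (in units of c),
u = (u' + v)/(1 + u'v/c²):
u = (0.774 + 0.832) / (1 + 0.774·0.832) = 1.6060/1.6440 = 0.9769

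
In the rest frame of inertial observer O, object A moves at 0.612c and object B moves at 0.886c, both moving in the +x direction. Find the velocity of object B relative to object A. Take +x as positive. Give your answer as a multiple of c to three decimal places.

+0.599c

β_A = 0.612, β_B = 0.886.
Transform to A's frame with the inverse velocity-addition law: u' = (u − v)/(1 − uv/c²), taking u = β_B and v = β_A.
u' = (0.886 − 0.612) / (1 − (0.612)(0.886)) = 0.2740/0.4578 = 0.5986.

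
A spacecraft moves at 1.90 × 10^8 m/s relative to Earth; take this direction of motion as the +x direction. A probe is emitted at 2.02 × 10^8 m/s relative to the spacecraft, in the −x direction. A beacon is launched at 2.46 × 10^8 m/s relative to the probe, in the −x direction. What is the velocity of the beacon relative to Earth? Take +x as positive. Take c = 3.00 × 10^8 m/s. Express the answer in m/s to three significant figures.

-2.52 × 10^8 m/s

Apply u = (u' + v)/(1 + u'v/c²) successively, working outward toward Earth.
(Dividing each given speed by c = 3.00 × 10^8 m/s to work in units of c.)
Start: velocity of the spacecraft relative to Earth = 0.6333c.
Compose with the probe (u' = -0.673 in the spacecraft frame): u_1 = (-0.673 + 0.633) / (1 + (-0.673)·0.633) = -0.0400/0.5736 = -0.0697.
Compose with the beacon (u' = -0.820 in the probe frame): u_2 = (-0.820 + (-0.070)) / (1 + (-0.820)·(-0.070)) = -0.8897/1.0572 = -0.8416.
So u = -0.8416 × 3.00 × 10^8 m/s.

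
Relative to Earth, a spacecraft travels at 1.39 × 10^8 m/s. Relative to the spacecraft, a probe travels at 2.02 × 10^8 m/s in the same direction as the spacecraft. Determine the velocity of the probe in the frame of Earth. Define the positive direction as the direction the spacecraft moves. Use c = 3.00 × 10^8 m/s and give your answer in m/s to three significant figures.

2.60 × 10^8 m/s

In units of c (dividing by 3.00 × 10^8 m/s): v = 0.463, u' = 0.673.
u = (u' + v)/(1 + u'v/c²):
u = (0.673 + 0.463) / (1 + 0.673·0.463) = 1.1367/1.3120 = 0.8664
Converting back: u = 0.8664 × 3.00 × 10^8 m/s.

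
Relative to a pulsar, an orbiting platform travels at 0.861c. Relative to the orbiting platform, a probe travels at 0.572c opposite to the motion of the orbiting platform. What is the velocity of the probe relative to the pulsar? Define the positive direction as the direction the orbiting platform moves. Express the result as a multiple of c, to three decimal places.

+0.569c

With v = 0.861 and u' = -0.572 (in units of c),
u = (u' + v)/(1 + u'v/c²):
u = (-0.572 + 0.861) / (1 + (-0.572)·0.861) = 0.2890/0.5075 = 0.5694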